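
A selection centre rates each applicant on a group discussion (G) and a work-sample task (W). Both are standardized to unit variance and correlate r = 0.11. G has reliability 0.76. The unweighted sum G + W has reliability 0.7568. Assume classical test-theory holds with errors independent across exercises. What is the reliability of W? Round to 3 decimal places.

Var(G+W) = 2 + 2·0.11 = 2.220.
True-score variance = ρ_G + ρ_W + 2·0.11, so 0.7568 = (0.76 + ρ_W + 0.22) / 2.220.
ρ_W = 0.7568·2.220 − 0.76 − 0.22 = 0.700.

0.700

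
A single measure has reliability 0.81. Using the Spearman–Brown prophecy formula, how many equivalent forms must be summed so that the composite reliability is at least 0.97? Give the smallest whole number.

8

k ≥ ρ*(1−ρ₁)/(ρ₁(1−ρ*)) = 0.97·0.19 / (0.81·0.03) = 7.584.
Smallest integer k = 8.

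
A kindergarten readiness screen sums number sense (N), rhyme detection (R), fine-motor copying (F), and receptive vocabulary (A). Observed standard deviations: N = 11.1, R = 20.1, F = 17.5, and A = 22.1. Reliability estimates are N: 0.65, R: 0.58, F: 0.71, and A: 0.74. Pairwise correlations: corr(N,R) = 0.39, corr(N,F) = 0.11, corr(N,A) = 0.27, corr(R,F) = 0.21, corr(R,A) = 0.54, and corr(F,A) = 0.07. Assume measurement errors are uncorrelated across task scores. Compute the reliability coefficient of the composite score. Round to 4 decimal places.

0.8178

Var(N+R+F+A) = 11.1² + 20.1² + 17.5² + 22.1² + 2·[11.1·20.1·0.39 + 11.1·17.5·0.11 + 11.1·22.1·0.27 + 20.1·17.5·0.21 + 20.1·22.1·0.54 + 17.5·22.1·0.07] = 1321.88 + 1030.86 = 2352.74.
With uncorrelated errors the cross-covariances are all true-score covariance, so they carry over unchanged; only the diagonal terms shrink to ρᵢσᵢ².
True-score variance = [11.1²·0.65 + 20.1²·0.58 + 17.5²·0.71 + 22.1²·0.74] + 1030.86 = 893.273 + 1030.86 = 1924.13.
Reliability = 1924.13 / 2352.74 = 0.8178.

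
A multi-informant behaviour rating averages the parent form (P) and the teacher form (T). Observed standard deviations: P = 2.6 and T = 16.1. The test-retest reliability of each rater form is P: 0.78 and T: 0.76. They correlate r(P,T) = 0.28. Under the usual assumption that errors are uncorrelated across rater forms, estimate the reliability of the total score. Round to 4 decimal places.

Var(P+T) = 2.6² + 16.1² + 2·[2.6·16.1·0.28] = 265.97 + 23.4416 = 289.412.
Because errors are independent across components, Cov(Tᵢ,Tⱼ) = Cov(Xᵢ,Xⱼ); the off-diagonal part of the true-score variance is the same as above.
True-score variance = [2.6²·0.78 + 16.1²·0.76] + 23.4416 = 202.272 + 23.4416 = 225.714.
Reliability = 225.714 / 289.412 = 0.7799.

0.7799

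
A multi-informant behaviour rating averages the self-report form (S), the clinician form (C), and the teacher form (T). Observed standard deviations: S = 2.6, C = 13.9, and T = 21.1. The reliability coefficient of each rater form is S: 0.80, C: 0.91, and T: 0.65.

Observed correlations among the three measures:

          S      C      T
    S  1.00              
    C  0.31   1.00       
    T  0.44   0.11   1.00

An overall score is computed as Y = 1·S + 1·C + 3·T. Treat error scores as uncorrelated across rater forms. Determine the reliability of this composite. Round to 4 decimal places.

Var(Y) = 2.6² + 13.9² + 3²·21.1² + 2·[2.6·13.9·0.31 + 3·2.6·21.1·0.44 + 3·13.9·21.1·0.11] = 4206.86 + 360.809 = 4567.67.
Because errors are independent across components, Cov(Tᵢ,Tⱼ) = Cov(Xᵢ,Xⱼ); the off-diagonal part of the true-score variance is the same as above.
True-score variance = [2.6²·0.80 + 13.9²·0.91 + 3²·21.1²·0.65] + 360.809 = 2785.71 + 360.809 = 3146.52.
Reliability = 3146.52 / 4567.67 = 0.6889.

0.6889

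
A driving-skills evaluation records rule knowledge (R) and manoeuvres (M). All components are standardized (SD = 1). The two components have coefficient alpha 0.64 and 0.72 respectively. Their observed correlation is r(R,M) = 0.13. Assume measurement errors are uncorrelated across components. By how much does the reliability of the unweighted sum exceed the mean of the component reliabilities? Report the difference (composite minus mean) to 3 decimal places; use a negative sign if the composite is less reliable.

0.037

Var(sum) = 2 + 0.26 = 2.26; true-score variance = 1.36 + 0.26 = 1.62; composite reliability = 0.7168.
Mean component reliability = 0.6800.
Difference = 0.7168 − 0.6800 = 0.037.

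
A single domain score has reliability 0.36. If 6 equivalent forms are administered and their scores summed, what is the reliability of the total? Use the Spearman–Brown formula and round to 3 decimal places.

0.771

ρ_k = kρ / (1 + (k−1)ρ) = 6·0.36 / (1 + 5·0.36) = 2.160 / 2.800 = 0.771.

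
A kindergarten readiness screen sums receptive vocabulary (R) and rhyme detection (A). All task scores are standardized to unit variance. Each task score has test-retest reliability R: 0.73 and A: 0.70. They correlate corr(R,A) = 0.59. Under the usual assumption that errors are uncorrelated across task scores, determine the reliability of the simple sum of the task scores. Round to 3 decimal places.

Var(R+A) = 2 + 2·[0.59] = 2 + 1.18 = 3.18.
Under uncorrelated errors the observed covariances equal the true-score covariances, so only the own-variance terms attenuate.
True-score variance = [0.73 + 0.70] + 1.18 = 1.43 + 1.18 = 2.61.
Reliability = 2.61 / 3.18 = 0.821.

0.821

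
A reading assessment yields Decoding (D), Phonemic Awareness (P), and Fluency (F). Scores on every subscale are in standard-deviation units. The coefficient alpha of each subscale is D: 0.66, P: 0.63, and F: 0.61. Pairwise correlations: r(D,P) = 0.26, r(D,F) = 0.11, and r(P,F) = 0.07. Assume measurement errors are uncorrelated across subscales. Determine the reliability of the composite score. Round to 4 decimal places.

Var(D+P+F) = 3 + 2·[0.26 + 0.11 + 0.07] = 3 + 0.88 = 3.88.
Under uncorrelated errors the observed covariances equal the true-score covariances, so only the own-variance terms attenuate.
True-score variance = [0.66 + 0.63 + 0.61] + 0.88 = 1.9 + 0.88 = 2.78.
Reliability = 2.78 / 3.88 = 0.7165.

0.7165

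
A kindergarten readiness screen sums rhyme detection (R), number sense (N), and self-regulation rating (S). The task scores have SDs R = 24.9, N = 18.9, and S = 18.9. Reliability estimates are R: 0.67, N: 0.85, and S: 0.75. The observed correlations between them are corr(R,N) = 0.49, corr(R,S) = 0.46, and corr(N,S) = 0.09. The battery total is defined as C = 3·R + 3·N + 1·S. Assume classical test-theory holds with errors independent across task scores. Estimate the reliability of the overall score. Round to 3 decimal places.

0.837

Var(C) = 3²·24.9² + 3²·18.9² + 18.9² + 2·[9·24.9·18.9·0.49 + 3·24.9·18.9·0.46 + 3·18.9·18.9·0.09] = 9152.19 + 5642.56 = 14794.7.
Under uncorrelated errors the observed covariances equal the true-score covariances, so only the own-variance terms attenuate.
True-score variance = [3²·24.9²·0.67 + 3²·18.9²·0.85 + 18.9²·0.75] + 5642.56 = 6739.22 + 5642.56 = 12381.8.
Reliability = 12381.8 / 14794.7 = 0.837.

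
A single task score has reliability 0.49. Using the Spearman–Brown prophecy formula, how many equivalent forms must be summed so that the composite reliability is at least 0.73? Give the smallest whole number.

k ≥ ρ*(1−ρ₁)/(ρ₁(1−ρ*)) = 0.73·0.51 / (0.49·0.27) = 2.814.
Smallest integer k = 3.

3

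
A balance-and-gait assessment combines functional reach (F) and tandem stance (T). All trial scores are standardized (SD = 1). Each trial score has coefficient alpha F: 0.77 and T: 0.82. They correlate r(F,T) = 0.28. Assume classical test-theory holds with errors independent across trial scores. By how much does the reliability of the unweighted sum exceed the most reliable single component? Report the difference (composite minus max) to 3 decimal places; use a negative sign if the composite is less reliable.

Var(sum) = 2 + 0.56 = 2.56; true-score variance = 1.59 + 0.56 = 2.15; composite reliability = 0.8398.
Max component reliability = 0.8200.
Difference = 0.8398 − 0.8200 = 0.020.

0.020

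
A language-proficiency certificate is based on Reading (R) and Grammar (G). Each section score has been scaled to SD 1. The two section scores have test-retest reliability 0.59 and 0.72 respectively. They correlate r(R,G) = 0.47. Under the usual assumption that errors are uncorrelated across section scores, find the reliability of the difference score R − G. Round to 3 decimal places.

0.349

Var(R−G) = 1 + 1 − 2·0.47 = 2 − 0.94 = 1.06.
With uncorrelated errors the cross-covariances are all true-score covariance, so they carry over unchanged; only the diagonal terms shrink to ρᵢσᵢ².
True-score variance = [0.59 + 0.72] − 0.94 = 1.31 − 0.94 = 0.37.
Reliability = 0.37 / 1.06 = 0.349.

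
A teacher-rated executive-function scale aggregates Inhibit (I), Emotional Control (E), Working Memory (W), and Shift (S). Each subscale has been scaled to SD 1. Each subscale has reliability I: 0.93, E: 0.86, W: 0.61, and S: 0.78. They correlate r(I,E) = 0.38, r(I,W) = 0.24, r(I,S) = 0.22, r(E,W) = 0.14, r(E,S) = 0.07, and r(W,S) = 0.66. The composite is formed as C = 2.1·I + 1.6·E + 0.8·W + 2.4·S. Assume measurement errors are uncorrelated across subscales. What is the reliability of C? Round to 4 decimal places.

0.9024

Var(C) = 2.1² + 1.6² + 0.8² + 2.4² + 2·[3.36·0.38 + 1.68·0.24 + 5.04·0.22 + 1.28·0.14 + 3.84·0.07 + 1.92·0.66] = 13.37 + 9.008 = 22.378.
With uncorrelated errors the cross-covariances are all true-score covariance, so they carry over unchanged; only the diagonal terms shrink to ρᵢσᵢ².
True-score variance = [2.1²·0.93 + 1.6²·0.86 + 0.8²·0.61 + 2.4²·0.78] + 9.008 = 11.1861 + 9.008 = 20.1941.
Reliability = 20.1941 / 22.378 = 0.9024.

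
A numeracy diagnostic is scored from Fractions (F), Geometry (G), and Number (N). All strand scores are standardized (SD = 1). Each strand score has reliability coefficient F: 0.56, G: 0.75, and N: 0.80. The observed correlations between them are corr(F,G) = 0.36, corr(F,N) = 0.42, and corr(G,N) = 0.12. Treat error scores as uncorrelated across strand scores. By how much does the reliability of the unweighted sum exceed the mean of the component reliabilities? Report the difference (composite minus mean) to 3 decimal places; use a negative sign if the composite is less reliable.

0.111

Var(sum) = 3 + 1.8 = 4.8; true-score variance = 2.11 + 1.8 = 3.91; composite reliability = 0.8146.
Mean component reliability = 0.7033.
Difference = 0.8146 − 0.7033 = 0.111.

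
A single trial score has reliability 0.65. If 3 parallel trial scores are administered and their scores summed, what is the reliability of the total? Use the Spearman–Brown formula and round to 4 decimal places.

0.8478

ρ_k = kρ / (1 + (k−1)ρ) = 3·0.65 / (1 + 2·0.65) = 1.950 / 2.300 = 0.8478.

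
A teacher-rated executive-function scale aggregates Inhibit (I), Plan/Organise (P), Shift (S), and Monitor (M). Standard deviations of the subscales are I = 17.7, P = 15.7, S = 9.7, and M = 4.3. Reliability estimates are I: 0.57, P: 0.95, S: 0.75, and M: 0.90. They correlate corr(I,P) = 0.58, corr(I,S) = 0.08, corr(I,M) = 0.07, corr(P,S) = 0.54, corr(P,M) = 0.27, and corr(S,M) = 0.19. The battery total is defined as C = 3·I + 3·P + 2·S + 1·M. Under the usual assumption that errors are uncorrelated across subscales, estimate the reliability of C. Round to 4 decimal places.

Var(C) = 3²·17.7² + 3²·15.7² + 2²·9.7² + 4.3² + 2·[9·17.7·15.7·0.58 + 6·17.7·9.7·0.08 + 3·17.7·4.3·0.07 + 6·15.7·9.7·0.54 + 3·15.7·4.3·0.27 + 2·9.7·4.3·0.19] = 5432.87 + 4225.87 = 9658.74.
With uncorrelated errors the cross-covariances are all true-score covariance, so they carry over unchanged; only the diagonal terms shrink to ρᵢσᵢ².
True-score variance = [3²·17.7²·0.57 + 3²·15.7²·0.95 + 2²·9.7²·0.75 + 4.3²·0.90] + 4225.87 = 4013.58 + 4225.87 = 8239.44.
Reliability = 8239.44 / 9658.74 = 0.8531.

0.8531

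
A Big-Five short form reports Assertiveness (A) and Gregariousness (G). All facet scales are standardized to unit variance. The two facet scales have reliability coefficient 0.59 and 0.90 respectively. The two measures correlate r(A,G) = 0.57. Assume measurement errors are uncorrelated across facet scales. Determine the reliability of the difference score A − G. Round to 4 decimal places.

Var(A−G) = 1 + 1 − 2·0.57 = 2 − 1.14 = 0.86.
With uncorrelated errors the cross-covariances are all true-score covariance, so they carry over unchanged; only the diagonal terms shrink to ρᵢσᵢ².
True-score variance = [0.59 + 0.90] − 1.14 = 1.49 − 1.14 = 0.35.
Reliability = 0.35 / 0.86 = 0.4070.

0.4070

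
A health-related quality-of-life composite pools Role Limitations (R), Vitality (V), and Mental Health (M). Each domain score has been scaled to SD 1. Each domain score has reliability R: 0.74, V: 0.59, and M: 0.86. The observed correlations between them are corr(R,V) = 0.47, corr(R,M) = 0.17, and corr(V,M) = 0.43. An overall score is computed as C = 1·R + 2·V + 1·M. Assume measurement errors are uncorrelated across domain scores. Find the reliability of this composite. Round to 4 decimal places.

Var(C) = 1 + 2² + 1 + 2·[2·0.47 + 0.17 + 2·0.43] = 6 + 3.94 = 9.94.
Because errors are independent across components, Cov(Tᵢ,Tⱼ) = Cov(Xᵢ,Xⱼ); the off-diagonal part of the true-score variance is the same as above.
True-score variance = [0.74 + 2²·0.59 + 0.86] + 3.94 = 3.96 + 3.94 = 7.9.
Reliability = 7.9 / 9.94 = 0.7948.

0.7948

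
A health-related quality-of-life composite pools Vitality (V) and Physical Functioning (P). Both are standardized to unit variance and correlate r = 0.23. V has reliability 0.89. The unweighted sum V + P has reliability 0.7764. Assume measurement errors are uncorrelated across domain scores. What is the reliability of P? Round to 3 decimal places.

Var(V+P) = 2 + 2·0.23 = 2.460.
True-score variance = ρ_V + ρ_P + 2·0.23, so 0.7764 = (0.89 + ρ_P + 0.46) / 2.460.
ρ_P = 0.7764·2.460 − 0.89 − 0.46 = 0.560.

0.560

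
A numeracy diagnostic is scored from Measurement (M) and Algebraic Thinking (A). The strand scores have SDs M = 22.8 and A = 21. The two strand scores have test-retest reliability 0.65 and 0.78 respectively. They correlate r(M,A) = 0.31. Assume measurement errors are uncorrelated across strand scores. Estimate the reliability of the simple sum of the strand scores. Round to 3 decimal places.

0.778

Var(M+A) = 22.8² + 21² + 2·[22.8·21·0.31] = 960.84 + 296.856 = 1257.7.
With uncorrelated errors the cross-covariances are all true-score covariance, so they carry over unchanged; only the diagonal terms shrink to ρᵢσᵢ².
True-score variance = [22.8²·0.65 + 21²·0.78] + 296.856 = 681.876 + 296.856 = 978.732.
Reliability = 978.732 / 1257.7 = 0.778.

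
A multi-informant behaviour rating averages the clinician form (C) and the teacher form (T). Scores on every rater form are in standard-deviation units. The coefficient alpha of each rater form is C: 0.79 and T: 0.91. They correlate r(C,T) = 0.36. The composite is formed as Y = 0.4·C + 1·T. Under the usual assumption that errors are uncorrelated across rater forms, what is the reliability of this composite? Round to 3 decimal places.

Var(Y) = 0.4² + 1 + 2·[0.4·0.36] = 1.16 + 0.288 = 1.448.
Because errors are independent across components, Cov(Tᵢ,Tⱼ) = Cov(Xᵢ,Xⱼ); the off-diagonal part of the true-score variance is the same as above.
True-score variance = [0.4²·0.79 + 0.91] + 0.288 = 1.0364 + 0.288 = 1.3244.
Reliability = 1.3244 / 1.448 = 0.915.

0.915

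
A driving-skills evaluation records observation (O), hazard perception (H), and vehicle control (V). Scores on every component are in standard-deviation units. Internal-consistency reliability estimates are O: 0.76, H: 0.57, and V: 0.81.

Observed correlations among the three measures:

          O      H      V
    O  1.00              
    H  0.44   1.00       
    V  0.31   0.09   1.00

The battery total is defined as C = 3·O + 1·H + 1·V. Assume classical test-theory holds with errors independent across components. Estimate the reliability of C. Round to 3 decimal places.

Var(C) = 3² + 1 + 1 + 2·[3·0.44 + 3·0.31 + 0.09] = 11 + 4.68 = 15.68.
Because errors are independent across components, Cov(Tᵢ,Tⱼ) = Cov(Xᵢ,Xⱼ); the off-diagonal part of the true-score variance is the same as above.
True-score variance = [3²·0.76 + 0.57 + 0.81] + 4.68 = 8.22 + 4.68 = 12.9.
Reliability = 12.9 / 15.68 = 0.823.

0.823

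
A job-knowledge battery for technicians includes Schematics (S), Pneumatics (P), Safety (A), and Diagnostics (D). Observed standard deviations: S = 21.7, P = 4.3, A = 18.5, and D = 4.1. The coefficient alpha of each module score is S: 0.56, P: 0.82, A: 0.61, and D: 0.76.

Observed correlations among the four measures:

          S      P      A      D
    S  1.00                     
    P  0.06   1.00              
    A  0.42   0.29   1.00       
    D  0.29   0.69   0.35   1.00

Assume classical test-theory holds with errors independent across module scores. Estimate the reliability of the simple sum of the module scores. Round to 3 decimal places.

Var(S+P+A+D) = 21.7² + 4.3² + 18.5² + 4.1² + 2·[21.7·4.3·0.06 + 21.7·18.5·0.42 + 21.7·4.1·0.29 + 4.3·18.5·0.29 + 4.3·4.1·0.69 + 18.5·4.1·0.35] = 848.44 + 523.581 = 1372.02.
With uncorrelated errors the cross-covariances are all true-score covariance, so they carry over unchanged; only the diagonal terms shrink to ρᵢσᵢ².
True-score variance = [21.7²·0.56 + 4.3²·0.82 + 18.5²·0.61 + 4.1²·0.76] + 523.581 = 500.408 + 523.581 = 1023.99.
Reliability = 1023.99 / 1372.02 = 0.746.

0.746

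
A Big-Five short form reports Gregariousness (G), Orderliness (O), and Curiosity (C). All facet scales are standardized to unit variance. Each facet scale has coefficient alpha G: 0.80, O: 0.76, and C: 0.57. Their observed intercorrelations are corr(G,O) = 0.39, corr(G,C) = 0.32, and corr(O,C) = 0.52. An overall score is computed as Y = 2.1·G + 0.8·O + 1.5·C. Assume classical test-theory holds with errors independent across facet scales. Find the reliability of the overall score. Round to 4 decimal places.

Var(Y) = 2.1² + 0.8² + 1.5² + 2·[1.68·0.39 + 3.15·0.32 + 1.2·0.52] = 7.3 + 4.5744 = 11.8744.
With uncorrelated errors the cross-covariances are all true-score covariance, so they carry over unchanged; only the diagonal terms shrink to ρᵢσᵢ².
True-score variance = [2.1²·0.80 + 0.8²·0.76 + 1.5²·0.57] + 4.5744 = 5.2969 + 4.5744 = 9.8713.
Reliability = 9.8713 / 11.8744 = 0.8313.

0.8313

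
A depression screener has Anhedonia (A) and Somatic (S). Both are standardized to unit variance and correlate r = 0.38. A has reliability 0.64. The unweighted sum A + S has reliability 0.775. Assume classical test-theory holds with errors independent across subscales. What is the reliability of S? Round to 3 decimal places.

Var(A+S) = 2 + 2·0.38 = 2.760.
True-score variance = ρ_A + ρ_S + 2·0.38, so 0.775 = (0.64 + ρ_S + 0.76) / 2.760.
ρ_S = 0.775·2.760 − 0.64 − 0.76 = 0.739.

0.739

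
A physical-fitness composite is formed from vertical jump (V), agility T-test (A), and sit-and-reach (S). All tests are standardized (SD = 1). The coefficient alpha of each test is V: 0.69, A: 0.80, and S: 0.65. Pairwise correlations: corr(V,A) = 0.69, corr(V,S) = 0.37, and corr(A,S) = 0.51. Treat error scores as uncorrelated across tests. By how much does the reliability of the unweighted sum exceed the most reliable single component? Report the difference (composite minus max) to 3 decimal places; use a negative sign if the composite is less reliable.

Var(sum) = 3 + 3.14 = 6.14; true-score variance = 2.14 + 3.14 = 5.28; composite reliability = 0.8599.
Max component reliability = 0.8000.
Difference = 0.8599 − 0.8000 = 0.060.

0.060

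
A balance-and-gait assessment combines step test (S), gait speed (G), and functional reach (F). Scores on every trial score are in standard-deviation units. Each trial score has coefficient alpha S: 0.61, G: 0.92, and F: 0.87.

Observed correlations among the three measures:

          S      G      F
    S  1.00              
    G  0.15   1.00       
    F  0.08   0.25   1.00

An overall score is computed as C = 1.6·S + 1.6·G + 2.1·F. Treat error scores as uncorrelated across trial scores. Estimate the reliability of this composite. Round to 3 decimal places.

0.858

Var(C) = 1.6² + 1.6² + 2.1² + 2·[2.56·0.15 + 3.36·0.08 + 3.36·0.25] = 9.53 + 2.9856 = 12.5156.
With uncorrelated errors the cross-covariances are all true-score covariance, so they carry over unchanged; only the diagonal terms shrink to ρᵢσᵢ².
True-score variance = [1.6²·0.61 + 1.6²·0.92 + 2.1²·0.87] + 2.9856 = 7.7535 + 2.9856 = 10.7391.
Reliability = 10.7391 / 12.5156 = 0.858.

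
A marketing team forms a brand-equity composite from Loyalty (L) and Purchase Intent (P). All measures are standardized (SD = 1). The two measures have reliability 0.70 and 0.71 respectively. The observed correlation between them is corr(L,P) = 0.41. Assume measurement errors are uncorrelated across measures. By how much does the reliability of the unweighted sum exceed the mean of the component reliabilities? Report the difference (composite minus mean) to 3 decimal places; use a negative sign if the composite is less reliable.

0.086

Var(sum) = 2 + 0.82 = 2.82; true-score variance = 1.41 + 0.82 = 2.23; composite reliability = 0.7908.
Mean component reliability = 0.7050.
Difference = 0.7908 − 0.7050 = 0.086.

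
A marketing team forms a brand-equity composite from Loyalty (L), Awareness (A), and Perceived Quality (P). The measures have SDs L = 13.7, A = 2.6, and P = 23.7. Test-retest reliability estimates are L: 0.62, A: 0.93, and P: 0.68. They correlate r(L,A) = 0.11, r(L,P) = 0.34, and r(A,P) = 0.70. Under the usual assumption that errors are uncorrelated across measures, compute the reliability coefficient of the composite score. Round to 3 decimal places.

Var(L+A+P) = 13.7² + 2.6² + 23.7² + 2·[13.7·2.6·0.11 + 13.7·23.7·0.34 + 2.6·23.7·0.70] = 756.14 + 314.894 = 1071.03.
Because errors are independent across components, Cov(Tᵢ,Tⱼ) = Cov(Xᵢ,Xⱼ); the off-diagonal part of the true-score variance is the same as above.
True-score variance = [13.7²·0.62 + 2.6²·0.93 + 23.7²·0.68] + 314.894 = 504.604 + 314.894 = 819.497.
Reliability = 819.497 / 1071.03 = 0.765.

0.765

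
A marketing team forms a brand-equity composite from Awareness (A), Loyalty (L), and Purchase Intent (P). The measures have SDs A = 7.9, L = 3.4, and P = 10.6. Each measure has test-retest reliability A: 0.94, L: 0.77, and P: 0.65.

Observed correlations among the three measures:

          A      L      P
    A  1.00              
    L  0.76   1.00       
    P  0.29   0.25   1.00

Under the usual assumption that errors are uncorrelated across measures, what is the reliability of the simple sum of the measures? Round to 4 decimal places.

Var(A+L+P) = 7.9² + 3.4² + 10.6² + 2·[7.9·3.4·0.76 + 7.9·10.6·0.29 + 3.4·10.6·0.25] = 186.33 + 107.416 = 293.746.
Under uncorrelated errors the observed covariances equal the true-score covariances, so only the own-variance terms attenuate.
True-score variance = [7.9²·0.94 + 3.4²·0.77 + 10.6²·0.65] + 107.416 = 140.601 + 107.416 = 248.017.
Reliability = 248.017 / 293.746 = 0.8443.

0.8443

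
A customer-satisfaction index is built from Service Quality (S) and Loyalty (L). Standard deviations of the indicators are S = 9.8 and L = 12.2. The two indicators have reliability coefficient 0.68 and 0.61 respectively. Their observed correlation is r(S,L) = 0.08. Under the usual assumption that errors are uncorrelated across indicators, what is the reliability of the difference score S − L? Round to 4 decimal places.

0.6067

Var(S−L) = 9.8² + 12.2² − 2·9.8·12.2·0.08 = 244.88 − 19.1296 = 225.75.
With uncorrelated errors the cross-covariances are all true-score covariance, so they carry over unchanged; only the diagonal terms shrink to ρᵢσᵢ².
True-score variance = [9.8²·0.68 + 12.2²·0.61] − 19.1296 = 156.1 − 19.1296 = 136.97.
Reliability = 136.97 / 225.75 = 0.6067.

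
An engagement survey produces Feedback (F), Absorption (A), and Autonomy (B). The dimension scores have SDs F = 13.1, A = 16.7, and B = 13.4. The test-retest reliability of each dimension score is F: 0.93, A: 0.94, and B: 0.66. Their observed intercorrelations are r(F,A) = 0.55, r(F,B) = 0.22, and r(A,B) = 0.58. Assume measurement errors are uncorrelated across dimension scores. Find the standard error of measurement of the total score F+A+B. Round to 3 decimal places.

9.476

Var(total) = 630.06 + 577.469 = 1207.53.
True-score variance = 540.264 + 577.469 = 1117.73, so reliability = 0.9256.
Error variance = 1207.53 − 1117.73 = 89.7965; SEM = √89.7965 = 9.476.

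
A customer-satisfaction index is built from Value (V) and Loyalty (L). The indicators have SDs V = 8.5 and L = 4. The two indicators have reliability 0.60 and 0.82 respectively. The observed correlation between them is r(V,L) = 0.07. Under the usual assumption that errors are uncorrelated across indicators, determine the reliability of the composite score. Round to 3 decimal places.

Var(V+L) = 8.5² + 4² + 2·[8.5·4·0.07] = 88.25 + 4.76 = 93.01.
With uncorrelated errors the cross-covariances are all true-score covariance, so they carry over unchanged; only the diagonal terms shrink to ρᵢσᵢ².
True-score variance = [8.5²·0.60 + 4²·0.82] + 4.76 = 56.47 + 4.76 = 61.23.
Reliability = 61.23 / 93.01 = 0.658.

0.658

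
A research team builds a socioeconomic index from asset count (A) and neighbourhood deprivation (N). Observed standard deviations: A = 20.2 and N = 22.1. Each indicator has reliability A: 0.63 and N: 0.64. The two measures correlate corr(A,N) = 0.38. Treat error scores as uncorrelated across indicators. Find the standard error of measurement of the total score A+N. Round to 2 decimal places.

18.08

Var(total) = 896.45 + 339.279 = 1235.73.
True-score variance = 569.648 + 339.279 = 908.927, so reliability = 0.7355.
Error variance = 1235.73 − 908.927 = 326.802; SEM = √326.802 = 18.08.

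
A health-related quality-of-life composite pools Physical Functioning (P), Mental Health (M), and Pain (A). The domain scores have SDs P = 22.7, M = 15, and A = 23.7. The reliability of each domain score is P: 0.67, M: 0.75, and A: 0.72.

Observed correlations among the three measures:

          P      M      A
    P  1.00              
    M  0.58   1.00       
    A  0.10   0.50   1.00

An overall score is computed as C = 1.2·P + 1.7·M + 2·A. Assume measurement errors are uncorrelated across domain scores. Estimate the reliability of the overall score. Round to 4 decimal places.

Var(C) = 1.2²·22.7² + 1.7²·15² + 2²·23.7² + 2·[2.04·22.7·15·0.58 + 2.4·22.7·23.7·0.10 + 3.4·15·23.7·0.50] = 3639.03 + 2272.69 = 5911.72.
Because errors are independent across components, Cov(Tᵢ,Tⱼ) = Cov(Xᵢ,Xⱼ); the off-diagonal part of the true-score variance is the same as above.
True-score variance = [1.2²·22.7²·0.67 + 1.7²·15²·0.75 + 2²·23.7²·0.72] + 2272.69 = 2602.51 + 2272.69 = 4875.2.
Reliability = 4875.2 / 5911.72 = 0.8247.

0.8247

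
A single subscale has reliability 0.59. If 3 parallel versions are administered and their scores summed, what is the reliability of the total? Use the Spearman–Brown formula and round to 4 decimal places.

0.8119

ρ_k = kρ / (1 + (k−1)ρ) = 3·0.59 / (1 + 2·0.59) = 1.770 / 2.180 = 0.8119.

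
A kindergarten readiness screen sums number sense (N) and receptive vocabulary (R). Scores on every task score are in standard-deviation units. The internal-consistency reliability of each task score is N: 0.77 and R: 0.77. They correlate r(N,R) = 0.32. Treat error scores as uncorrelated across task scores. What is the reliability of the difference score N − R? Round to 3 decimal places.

0.662

Var(N−R) = 1 + 1 − 2·0.32 = 2 − 0.64 = 1.36.
With uncorrelated errors the cross-covariances are all true-score covariance, so they carry over unchanged; only the diagonal terms shrink to ρᵢσᵢ².
True-score variance = [0.77 + 0.77] − 0.64 = 1.54 − 0.64 = 0.9.
Reliability = 0.9 / 1.36 = 0.662.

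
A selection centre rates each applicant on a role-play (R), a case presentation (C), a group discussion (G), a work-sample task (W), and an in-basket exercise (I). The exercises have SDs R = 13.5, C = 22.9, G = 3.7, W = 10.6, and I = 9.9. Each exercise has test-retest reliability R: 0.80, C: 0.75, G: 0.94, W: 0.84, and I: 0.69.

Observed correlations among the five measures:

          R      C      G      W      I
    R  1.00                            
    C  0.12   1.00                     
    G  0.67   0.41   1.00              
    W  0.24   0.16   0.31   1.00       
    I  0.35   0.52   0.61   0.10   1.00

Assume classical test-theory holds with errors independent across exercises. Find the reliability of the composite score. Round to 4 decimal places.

0.8730

Var(R+C+G+W+I) = 13.5² + 22.9² + 3.7² + 10.6² + 9.9² + 2·[13.5·22.9·0.12 + 13.5·3.7·0.67 + 13.5·10.6·0.24 + 13.5·9.9·0.35 + 22.9·3.7·0.41 + 22.9·10.6·0.16 + 22.9·9.9·0.52 + 3.7·10.6·0.31 + 3.7·9.9·0.61 + 10.6·9.9·0.10] = 930.72 + 776.299 = 1707.02.
Under uncorrelated errors the observed covariances equal the true-score covariances, so only the own-variance terms attenuate.
True-score variance = [13.5²·0.80 + 22.9²·0.75 + 3.7²·0.94 + 10.6²·0.84 + 9.9²·0.69] + 776.299 = 713.985 + 776.299 = 1490.28.
Reliability = 1490.28 / 1707.02 = 0.8730.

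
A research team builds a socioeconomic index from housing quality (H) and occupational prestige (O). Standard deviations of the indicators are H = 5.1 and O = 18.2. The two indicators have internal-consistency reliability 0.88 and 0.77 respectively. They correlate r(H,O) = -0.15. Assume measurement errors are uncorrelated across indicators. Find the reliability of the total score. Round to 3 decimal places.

Var(H+O) = 5.1² + 18.2² + 2·[5.1·18.2·(-0.15)] = 357.25 − 27.846 = 329.404.
Under uncorrelated errors the observed covariances equal the true-score covariances, so only the own-variance terms attenuate.
True-score variance = [5.1²·0.88 + 18.2²·0.77] − 27.846 = 277.944 − 27.846 = 250.098.
Reliability = 250.098 / 329.404 = 0.759.

0.759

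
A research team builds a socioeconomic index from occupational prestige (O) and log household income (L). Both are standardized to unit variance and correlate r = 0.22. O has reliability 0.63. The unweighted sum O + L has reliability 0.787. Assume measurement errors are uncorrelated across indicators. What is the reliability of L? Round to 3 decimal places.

Var(O+L) = 2 + 2·0.22 = 2.440.
True-score variance = ρ_O + ρ_L + 2·0.22, so 0.787 = (0.63 + ρ_L + 0.44) / 2.440.
ρ_L = 0.787·2.440 − 0.63 − 0.44 = 0.850.

0.850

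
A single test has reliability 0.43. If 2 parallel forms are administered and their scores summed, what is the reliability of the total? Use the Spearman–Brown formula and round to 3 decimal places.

ρ_k = kρ / (1 + (k−1)ρ) = 2·0.43 / (1 + 1·0.43) = 0.860 / 1.430 = 0.601.

0.601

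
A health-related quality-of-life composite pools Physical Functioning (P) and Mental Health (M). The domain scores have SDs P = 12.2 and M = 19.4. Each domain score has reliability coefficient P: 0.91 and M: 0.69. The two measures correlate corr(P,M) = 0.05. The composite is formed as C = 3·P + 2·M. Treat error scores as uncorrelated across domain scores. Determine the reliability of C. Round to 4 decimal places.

0.8034

Var(C) = 3²·12.2² + 2²·19.4² + 2·[6·12.2·19.4·0.05] = 2845 + 142.008 = 2987.01.
Under uncorrelated errors the observed covariances equal the true-score covariances, so only the own-variance terms attenuate.
True-score variance = [3²·12.2²·0.91 + 2²·19.4²·0.69] + 142.008 = 2257.75 + 142.008 = 2399.76.
Reliability = 2399.76 / 2987.01 = 0.8034.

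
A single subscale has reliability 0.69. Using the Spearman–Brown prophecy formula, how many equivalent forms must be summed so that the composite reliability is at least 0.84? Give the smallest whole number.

k ≥ ρ*(1−ρ₁)/(ρ₁(1−ρ*)) = 0.84·0.31 / (0.69·0.16) = 2.359.
Smallest integer k = 3.

3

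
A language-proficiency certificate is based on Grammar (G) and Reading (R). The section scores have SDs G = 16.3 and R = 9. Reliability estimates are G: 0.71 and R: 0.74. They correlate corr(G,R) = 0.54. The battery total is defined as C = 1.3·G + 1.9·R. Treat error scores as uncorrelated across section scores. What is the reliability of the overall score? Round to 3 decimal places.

0.818

Var(C) = 1.3²·16.3² + 1.9²·9² + 2·[2.47·16.3·9·0.54] = 741.426 + 391.337 = 1132.76.
Because errors are independent across components, Cov(Tᵢ,Tⱼ) = Cov(Xᵢ,Xⱼ); the off-diagonal part of the true-score variance is the same as above.
True-score variance = [1.3²·16.3²·0.71 + 1.9²·9²·0.74] + 391.337 = 535.185 + 391.337 = 926.522.
Reliability = 926.522 / 1132.76 = 0.818.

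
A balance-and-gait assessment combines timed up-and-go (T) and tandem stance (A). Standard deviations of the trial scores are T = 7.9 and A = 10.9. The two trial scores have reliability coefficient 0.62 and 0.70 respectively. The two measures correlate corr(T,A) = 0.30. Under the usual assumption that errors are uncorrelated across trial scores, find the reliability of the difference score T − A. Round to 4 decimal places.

0.5418

Var(T−A) = 7.9² + 10.9² − 2·7.9·10.9·0.30 = 181.22 − 51.666 = 129.554.
Because errors are independent across components, Cov(Tᵢ,Tⱼ) = Cov(Xᵢ,Xⱼ); the off-diagonal part of the true-score variance is the same as above.
True-score variance = [7.9²·0.62 + 10.9²·0.70] − 51.666 = 121.861 − 51.666 = 70.1952.
Reliability = 70.1952 / 129.554 = 0.5418.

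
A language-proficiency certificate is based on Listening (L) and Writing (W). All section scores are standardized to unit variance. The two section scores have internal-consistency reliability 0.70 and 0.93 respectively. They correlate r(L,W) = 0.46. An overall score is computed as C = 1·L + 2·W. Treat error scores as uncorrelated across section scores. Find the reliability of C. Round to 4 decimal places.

0.9152

Var(C) = 1 + 2² + 2·[2·0.46] = 5 + 1.84 = 6.84.
Because errors are independent across components, Cov(Tᵢ,Tⱼ) = Cov(Xᵢ,Xⱼ); the off-diagonal part of the true-score variance is the same as above.
True-score variance = [0.70 + 2²·0.93] + 1.84 = 4.42 + 1.84 = 6.26.
Reliability = 6.26 / 6.84 = 0.9152.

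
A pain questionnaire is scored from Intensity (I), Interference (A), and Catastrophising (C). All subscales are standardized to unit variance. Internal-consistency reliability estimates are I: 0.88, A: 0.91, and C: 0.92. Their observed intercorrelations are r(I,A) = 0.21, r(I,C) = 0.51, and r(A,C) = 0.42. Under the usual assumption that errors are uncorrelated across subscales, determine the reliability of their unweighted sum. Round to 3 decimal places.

Var(I+A+C) = 3 + 2·[0.21 + 0.51 + 0.42] = 3 + 2.28 = 5.28.
Because errors are independent across components, Cov(Tᵢ,Tⱼ) = Cov(Xᵢ,Xⱼ); the off-diagonal part of the true-score variance is the same as above.
True-score variance = [0.88 + 0.91 + 0.92] + 2.28 = 2.71 + 2.28 = 4.99.
Reliability = 4.99 / 5.28 = 0.945.

0.945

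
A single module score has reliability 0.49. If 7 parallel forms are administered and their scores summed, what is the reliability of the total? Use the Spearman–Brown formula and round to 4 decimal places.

ρ_k = kρ / (1 + (k−1)ρ) = 7·0.49 / (1 + 6·0.49) = 3.430 / 3.940 = 0.8706.

0.8706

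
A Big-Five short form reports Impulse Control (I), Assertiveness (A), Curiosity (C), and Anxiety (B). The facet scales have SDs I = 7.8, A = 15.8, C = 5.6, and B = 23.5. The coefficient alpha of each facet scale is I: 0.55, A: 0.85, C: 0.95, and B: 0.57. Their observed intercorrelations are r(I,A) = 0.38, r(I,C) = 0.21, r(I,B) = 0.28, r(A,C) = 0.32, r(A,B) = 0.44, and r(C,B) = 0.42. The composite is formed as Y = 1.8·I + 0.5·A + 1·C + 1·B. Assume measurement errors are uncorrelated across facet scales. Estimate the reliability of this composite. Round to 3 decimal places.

0.767

Var(Y) = 1.8²·7.8² + 0.5²·15.8² + 5.6² + 23.5² + 2·[0.9·7.8·15.8·0.38 + 1.8·7.8·5.6·0.21 + 1.8·7.8·23.5·0.28 + 0.5·15.8·5.6·0.32 + 0.5·15.8·23.5·0.44 + 5.6·23.5·0.42] = 843.142 + 604.314 = 1447.46.
Under uncorrelated errors the observed covariances equal the true-score covariances, so only the own-variance terms attenuate.
True-score variance = [1.8²·7.8²·0.55 + 0.5²·15.8²·0.85 + 5.6²·0.95 + 23.5²·0.57] + 604.314 = 506.04 + 604.314 = 1110.35.
Reliability = 1110.35 / 1447.46 = 0.767.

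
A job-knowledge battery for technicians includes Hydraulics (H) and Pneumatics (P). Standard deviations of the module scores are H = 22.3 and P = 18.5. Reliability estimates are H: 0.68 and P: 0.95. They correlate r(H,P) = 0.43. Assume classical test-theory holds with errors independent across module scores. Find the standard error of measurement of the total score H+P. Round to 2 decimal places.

13.28

Var(total) = 839.54 + 354.793 = 1194.33.
True-score variance = 663.295 + 354.793 = 1018.09, so reliability = 0.8524.
Error variance = 1194.33 − 1018.09 = 176.245; SEM = √176.245 = 13.28.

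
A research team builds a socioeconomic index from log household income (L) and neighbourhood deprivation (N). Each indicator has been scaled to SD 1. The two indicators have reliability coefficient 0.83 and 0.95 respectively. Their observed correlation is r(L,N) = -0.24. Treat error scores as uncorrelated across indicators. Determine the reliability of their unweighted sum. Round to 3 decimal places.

0.855

Var(L+N) = 2 + 2·[(-0.24)] = 2 − 0.48 = 1.52.
With uncorrelated errors the cross-covariances are all true-score covariance, so they carry over unchanged; only the diagonal terms shrink to ρᵢσᵢ².
True-score variance = [0.83 + 0.95] − 0.48 = 1.78 − 0.48 = 1.3.
Reliability = 1.3 / 1.52 = 0.855.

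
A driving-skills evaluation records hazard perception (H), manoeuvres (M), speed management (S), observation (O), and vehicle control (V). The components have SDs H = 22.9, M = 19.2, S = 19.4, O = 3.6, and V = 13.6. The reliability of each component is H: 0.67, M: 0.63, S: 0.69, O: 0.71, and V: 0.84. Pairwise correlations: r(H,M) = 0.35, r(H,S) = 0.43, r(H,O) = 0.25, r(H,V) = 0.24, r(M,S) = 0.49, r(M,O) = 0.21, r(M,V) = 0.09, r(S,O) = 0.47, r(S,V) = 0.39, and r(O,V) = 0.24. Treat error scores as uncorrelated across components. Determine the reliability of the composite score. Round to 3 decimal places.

Var(H+M+S+O+V) = 22.9² + 19.2² + 19.4² + 3.6² + 13.6² + 2·[22.9·19.2·0.35 + 22.9·19.4·0.43 + 22.9·3.6·0.25 + 22.9·13.6·0.24 + 19.2·19.4·0.49 + 19.2·3.6·0.21 + 19.2·13.6·0.09 + 19.4·3.6·0.47 + 19.4·13.6·0.39 + 3.6·13.6·0.24] = 1467.33 + 1616.56 = 3083.89.
Because errors are independent across components, Cov(Tᵢ,Tⱼ) = Cov(Xᵢ,Xⱼ); the off-diagonal part of the true-score variance is the same as above.
True-score variance = [22.9²·0.67 + 19.2²·0.63 + 19.4²·0.69 + 3.6²·0.71 + 13.6²·0.84] + 1616.56 = 1007.85 + 1616.56 = 2624.41.
Reliability = 2624.41 / 3083.89 = 0.851.

0.851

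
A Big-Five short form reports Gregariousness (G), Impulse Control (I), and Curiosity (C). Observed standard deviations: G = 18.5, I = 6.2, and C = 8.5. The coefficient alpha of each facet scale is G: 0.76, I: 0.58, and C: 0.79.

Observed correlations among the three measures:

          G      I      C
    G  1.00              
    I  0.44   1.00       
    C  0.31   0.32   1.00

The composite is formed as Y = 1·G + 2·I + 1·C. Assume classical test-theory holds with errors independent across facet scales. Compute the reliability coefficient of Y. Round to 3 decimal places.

0.827

Var(Y) = 18.5² + 2²·6.2² + 8.5² + 2·[2·18.5·6.2·0.44 + 18.5·8.5·0.31 + 2·6.2·8.5·0.32] = 568.26 + 366.823 = 935.083.
Under uncorrelated errors the observed covariances equal the true-score covariances, so only the own-variance terms attenuate.
True-score variance = [18.5²·0.76 + 2²·6.2²·0.58 + 8.5²·0.79] + 366.823 = 406.368 + 366.823 = 773.191.
Reliability = 773.191 / 935.083 = 0.827.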